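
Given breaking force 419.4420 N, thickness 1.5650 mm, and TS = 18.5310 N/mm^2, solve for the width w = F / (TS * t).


Formula: w = F / (TS * t)
Substituting: w = 419.4420 / (18.5310 * 1.5650)
Result: 14.4630 mm


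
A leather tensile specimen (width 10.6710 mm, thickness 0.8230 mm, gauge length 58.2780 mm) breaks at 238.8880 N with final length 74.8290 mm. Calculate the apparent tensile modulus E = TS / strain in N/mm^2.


TS = F / (w * t) = 238.8880 / (10.6710 * 0.8230) = 27.2013 N/mm^2
strain = (Lf - L0) / L0 = (74.8290 - 58.2780) / 58.2780 = 0.2840
E = TS / strain = 27.2013 / 0.2840 = 95.7789 N/mm^2


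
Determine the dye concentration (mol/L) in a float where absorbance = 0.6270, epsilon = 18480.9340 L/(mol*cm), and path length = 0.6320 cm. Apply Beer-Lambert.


Formula: c = A / (epsilon * l)
Substituting: c = 0.6270 / (18480.9340 * 0.6320)
Result: 5.3682e-05 mol/L


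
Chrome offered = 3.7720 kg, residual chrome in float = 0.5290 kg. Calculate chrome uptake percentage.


Formula: Uptake = (offered - residual) / offered * 100
Substituting: Uptake = (3.7720 - 0.5290) / 3.7720 * 100
Result: 85.9756 %


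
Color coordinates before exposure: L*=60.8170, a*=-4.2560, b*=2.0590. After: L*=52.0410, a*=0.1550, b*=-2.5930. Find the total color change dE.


dL = -8.7760, da = 4.4110, db = -4.6520
dE = sqrt((-8.7760)^2 + 4.4110^2 + (-4.6520)^2) = 10.8681


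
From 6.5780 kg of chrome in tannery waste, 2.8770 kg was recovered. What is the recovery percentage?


Formula: Recovery = recovered / input * 100
Substituting: Recovery = 2.8770 / 6.5780 * 100
Result: 43.7367 %


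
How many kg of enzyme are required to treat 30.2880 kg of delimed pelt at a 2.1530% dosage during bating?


Formula: Enzyme = substrate * pct / 100
Substituting: Enzyme = 30.2880 * 2.1530 / 100
Result: 0.6521 kg


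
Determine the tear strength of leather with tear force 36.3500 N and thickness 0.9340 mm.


Formula: Tear strength = force / thickness
Substituting: Tear strength = 36.3500 / 0.9340
Result: 38.9186 N/mm


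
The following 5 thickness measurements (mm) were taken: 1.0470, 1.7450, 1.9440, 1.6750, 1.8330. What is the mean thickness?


Formula: Average = sum / n
Substituting: Average = 8.2440 / 5
Result: 1.6488 mm


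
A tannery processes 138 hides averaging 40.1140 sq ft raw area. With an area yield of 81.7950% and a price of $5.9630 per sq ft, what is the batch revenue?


Raw_total = N * avg_area = 138 * 40.1140 = 5535.7320 sq ft
Finished = Raw_total * yield / 100 = 5535.7320 * 81.7950 / 100 = 4527.9520 sq ft
Value = Finished * price = 4527.9520 * 5.9630 = 27000.1777 $


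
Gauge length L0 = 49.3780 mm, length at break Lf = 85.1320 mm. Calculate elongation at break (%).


Formula: Elongation = (Lf - L0) / L0 * 100
Substituting: Elongation = (85.1320 - 49.3780) / 49.3780 * 100
Result: 72.4088 %


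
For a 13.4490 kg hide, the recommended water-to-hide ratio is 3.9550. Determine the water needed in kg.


Formula: Water = hide_weight * ratio
Substituting: Water = 13.4490 * 3.9550
Result: 53.1908 kg


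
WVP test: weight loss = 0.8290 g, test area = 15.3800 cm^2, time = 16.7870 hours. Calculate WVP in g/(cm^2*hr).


Formula: WVP = loss / (area * time)
Substituting: WVP = 0.8290 / (15.3800 * 16.7870)
Result: 0.00321089 g/(cm^2*hr)


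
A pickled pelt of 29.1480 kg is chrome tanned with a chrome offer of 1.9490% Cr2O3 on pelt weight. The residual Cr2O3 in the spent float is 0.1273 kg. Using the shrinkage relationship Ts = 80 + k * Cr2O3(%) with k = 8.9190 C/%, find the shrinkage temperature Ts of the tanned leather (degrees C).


Offered = pelt * offer_pct / 100 = 29.1480 * 1.9490 / 100 = 0.5681 kg
Uptake = offered - residual = 0.5681 - 0.1273 = 0.4408 kg
Cr2O3% on pelt = uptake / pelt * 100 = 0.4408 / 29.1480 * 100 = 1.5123 %
Ts = 80 + k * Cr2O3% = 80 + 8.9190 * 1.5123 = 93.4879 C


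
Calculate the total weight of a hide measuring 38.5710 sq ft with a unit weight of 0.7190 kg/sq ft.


Formula: Weight = area * weight_per_sqft
Substituting: Weight = 38.5710 * 0.7190
Result: 27.7325 kg


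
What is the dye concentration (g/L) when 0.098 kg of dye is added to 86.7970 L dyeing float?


Formula: Conc = dye_mass(kg) / volume(L) * 1000
Substituting: Conc = 0.098 / 86.7970 * 1000
Result: 1.1291 g/L


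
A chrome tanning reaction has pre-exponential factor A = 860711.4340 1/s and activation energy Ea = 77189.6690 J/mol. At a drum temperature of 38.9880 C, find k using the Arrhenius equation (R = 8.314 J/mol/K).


T_K = T_C + 273.15 = 38.9880 + 273.15 = 312.1380 K
exponent = -Ea / (R * T_K) = -77189.6690 / (8.314 * 312.1380) = -29.7442
k = A * exp(exponent) = 860711.4340 * exp(-29.7442) = 1.0402e-07 1/s


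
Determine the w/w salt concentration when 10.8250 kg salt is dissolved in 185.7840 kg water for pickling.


Formula: Conc = salt / (water + salt) * 100
Substituting: Conc = 10.8250 / (185.7840 + 10.8250) * 100
Result: 5.5059 %


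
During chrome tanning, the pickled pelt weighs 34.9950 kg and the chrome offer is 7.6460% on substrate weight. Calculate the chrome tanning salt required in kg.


Formula: Chrome = substrate * pct / 100
Substituting: Chrome = 34.9950 * 7.6460 / 100
Result: 2.6757 kg


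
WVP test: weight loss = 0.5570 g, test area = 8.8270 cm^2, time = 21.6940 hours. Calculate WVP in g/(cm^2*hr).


Formula: WVP = loss / (area * time)
Substituting: WVP = 0.5570 / (8.8270 * 21.6940)
Result: 0.00290872 g/(cm^2*hr)


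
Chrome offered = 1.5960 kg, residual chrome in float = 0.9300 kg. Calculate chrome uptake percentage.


Formula: Uptake = (offered - residual) / offered * 100
Substituting: Uptake = (1.5960 - 0.9300) / 1.5960 * 100
Result: 41.7293 %


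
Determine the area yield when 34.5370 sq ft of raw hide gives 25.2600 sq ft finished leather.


Formula: Yield = finished / raw * 100
Substituting: Yield = 25.2600 / 34.5370 * 100
Result: 73.1390 %


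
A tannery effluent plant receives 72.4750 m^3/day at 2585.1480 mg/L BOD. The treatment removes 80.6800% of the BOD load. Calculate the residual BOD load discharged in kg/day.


Load_in = volume * conc / 1000 = 72.4750 * 2585.1480 / 1000 = 187.3586 kg/day
Removed = Load_in * eff / 100 = 187.3586 * 80.6800 / 100 = 151.1609 kg/day
Load_out = Load_in - Removed = 187.3586 - 151.1609 = 36.1977 kg/day


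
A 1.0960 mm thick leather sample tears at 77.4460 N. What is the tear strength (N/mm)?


Formula: Tear strength = force / thickness
Substituting: Tear strength = 77.4460 / 1.0960
Result: 70.6624 N/mm


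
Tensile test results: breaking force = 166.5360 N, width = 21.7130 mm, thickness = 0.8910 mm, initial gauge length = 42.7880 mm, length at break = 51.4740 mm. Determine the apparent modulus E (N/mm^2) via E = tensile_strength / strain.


TS = F / (w * t) = 166.5360 / (21.7130 * 0.8910) = 8.6082 N/mm^2
strain = (Lf - L0) / L0 = (51.4740 - 42.7880) / 42.7880 = 0.2030
E = TS / strain = 8.6082 / 0.2030 = 42.4046 N/mm^2


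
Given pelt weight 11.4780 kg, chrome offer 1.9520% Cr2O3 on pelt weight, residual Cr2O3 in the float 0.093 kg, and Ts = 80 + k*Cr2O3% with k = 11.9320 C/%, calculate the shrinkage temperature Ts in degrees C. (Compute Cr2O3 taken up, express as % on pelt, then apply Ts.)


Offered = pelt * offer_pct / 100 = 11.4780 * 1.9520 / 100 = 0.2241 kg
Uptake = offered - residual = 0.2241 - 0.093 = 0.1311 kg
Cr2O3% on pelt = uptake / pelt * 100 = 0.1311 / 11.4780 * 100 = 1.1418 %
Ts = 80 + k * Cr2O3% = 80 + 11.9320 * 1.1418 = 93.6234 C


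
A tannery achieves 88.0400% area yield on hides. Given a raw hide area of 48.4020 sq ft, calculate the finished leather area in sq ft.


Formula: finished = raw * yield / 100
Substituting: finished = 48.4020 * 88.0400 / 100
Result: 42.6131 sq ft


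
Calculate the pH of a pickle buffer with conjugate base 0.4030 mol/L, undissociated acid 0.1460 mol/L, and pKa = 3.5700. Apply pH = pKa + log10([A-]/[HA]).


ratio = [A-] / [HA] = 0.4030 / 0.1460 = 2.7603
log10(ratio) = 0.4410
pH = pKa + log10(ratio) = 3.5700 + 0.4410 = 4.0110


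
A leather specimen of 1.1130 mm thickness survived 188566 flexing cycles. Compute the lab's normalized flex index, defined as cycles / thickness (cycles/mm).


Formula: Index = cycles / thickness
Substituting: Index = 188566 / 1.1130
Result: 169421.3836 cycles/mm


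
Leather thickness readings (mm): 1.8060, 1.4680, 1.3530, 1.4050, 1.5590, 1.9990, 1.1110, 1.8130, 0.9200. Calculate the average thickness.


Formula: Average = sum / n
Substituting: Average = 13.4340 / 9
Result: 1.4927 mm


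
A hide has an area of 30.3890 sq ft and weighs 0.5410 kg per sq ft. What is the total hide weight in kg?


Formula: Weight = area * weight_per_sqft
Substituting: Weight = 30.3890 * 0.5410
Result: 16.4404 kg


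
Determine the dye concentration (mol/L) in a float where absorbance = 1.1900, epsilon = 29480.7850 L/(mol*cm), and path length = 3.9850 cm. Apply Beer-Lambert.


Formula: c = A / (epsilon * l)
Substituting: c = 1.1900 / (29480.7850 * 3.9850)
Result: 1.0129e-05 mol/L


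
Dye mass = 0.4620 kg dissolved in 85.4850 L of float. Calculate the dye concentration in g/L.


Formula: Conc = dye_mass(kg) / volume(L) * 1000
Substituting: Conc = 0.4620 / 85.4850 * 1000
Result: 5.4045 g/L


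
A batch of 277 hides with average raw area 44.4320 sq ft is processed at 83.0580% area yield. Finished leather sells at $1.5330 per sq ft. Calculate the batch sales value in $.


Raw_total = N * avg_area = 277 * 44.4320 = 12307.6640 sq ft
Finished = Raw_total * yield / 100 = 12307.6640 * 83.0580 / 100 = 10222.4996 sq ft
Value = Finished * price = 10222.4996 * 1.5330 = 15671.0918 $


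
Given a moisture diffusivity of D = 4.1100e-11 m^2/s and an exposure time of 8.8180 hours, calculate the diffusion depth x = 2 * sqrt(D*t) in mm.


t = 8.8180 hr * 3600 = 31744.8000 s
D * t = 4.1100e-11 * 31744.8000 = 1.3047e-06
x = 2 * sqrt(D*t) = 2 * sqrt(1.3047e-06) = 0.00228448 m = 2.2845 mm


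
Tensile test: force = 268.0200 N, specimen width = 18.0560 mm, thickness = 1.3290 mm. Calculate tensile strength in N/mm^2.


Formula: TS = force / (width * thickness)
Substituting: TS = 268.0200 / (18.0560 * 1.3290)
Result: 11.1692 N/mm^2


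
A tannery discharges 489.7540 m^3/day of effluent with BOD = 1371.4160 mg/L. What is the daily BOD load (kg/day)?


Formula: BOD_load = volume * conc / 1000
Substituting: BOD_load = 489.7540 * 1371.4160 / 1000
Result: 671.6565 kg/day


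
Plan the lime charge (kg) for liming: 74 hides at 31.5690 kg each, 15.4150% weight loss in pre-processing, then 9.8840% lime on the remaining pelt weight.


Total_raw = N * avg_wt = 74 * 31.5690 = 2336.1060 kg
Substrate = Total_raw * (1 - loss/100) = 2336.1060 * (1 - 15.4150/100) = 1975.9953 kg
Lime = Substrate * pct / 100 = 1975.9953 * 9.8840 / 100 = 195.3074 kg


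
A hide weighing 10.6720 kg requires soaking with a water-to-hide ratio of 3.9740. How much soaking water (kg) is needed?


Formula: Water = hide_weight * ratio
Substituting: Water = 10.6720 * 3.9740
Result: 42.4105 kg


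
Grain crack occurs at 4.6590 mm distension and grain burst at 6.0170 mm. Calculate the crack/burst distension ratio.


Formula: Ratio = crack / burst
Substituting: Ratio = 4.6590 / 6.0170
Result: 0.7743


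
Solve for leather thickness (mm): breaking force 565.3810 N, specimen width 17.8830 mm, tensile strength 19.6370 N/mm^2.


Formula: t = F / (TS * w)
Substituting: t = 565.3810 / (19.6370 * 17.8830)
Result: 1.6100 mm


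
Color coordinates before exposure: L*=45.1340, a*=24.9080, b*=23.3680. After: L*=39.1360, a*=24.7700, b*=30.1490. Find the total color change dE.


dL = -5.9980, da = -0.1380, db = 6.7810
dE = sqrt((-5.9980)^2 + (-0.1380)^2 + 6.7810^2) = 9.0541


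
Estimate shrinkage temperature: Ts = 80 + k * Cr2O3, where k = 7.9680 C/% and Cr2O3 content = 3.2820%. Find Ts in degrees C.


Formula: Ts = 80 + k * Cr2O3
Substituting: Ts = 80 + 7.9680 * 3.2820
Result: 106.1510 C


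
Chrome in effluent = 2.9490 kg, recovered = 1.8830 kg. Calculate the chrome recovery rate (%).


Formula: Recovery = recovered / input * 100
Substituting: Recovery = 1.8830 / 2.9490 * 100
Result: 63.8522 %


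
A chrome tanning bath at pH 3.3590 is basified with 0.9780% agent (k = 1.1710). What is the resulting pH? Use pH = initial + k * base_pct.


Formula: pH_final = pH_initial + k * base_pct
Substituting: pH_final = 3.3590 + 1.1710 * 0.9780
Result: 4.5042


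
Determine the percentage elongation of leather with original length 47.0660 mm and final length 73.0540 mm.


Formula: Elongation = (Lf - L0) / L0 * 100
Substituting: Elongation = (73.0540 - 47.0660) / 47.0660 * 100
Result: 55.2161 %


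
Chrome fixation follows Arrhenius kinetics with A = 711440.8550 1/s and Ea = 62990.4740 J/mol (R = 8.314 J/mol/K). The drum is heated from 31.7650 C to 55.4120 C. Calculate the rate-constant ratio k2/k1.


T1 = 31.7650 + 273.15 = 304.9150 K; T2 = 55.4120 + 273.15 = 328.5620 K
k1 = A * exp(-Ea/(R*T1)) = 711440.8550 * exp(-62990.4740/(8.314*304.9150)) = 1.1506e-05 1/s
k2 = A * exp(-Ea/(R*T2)) = 711440.8550 * exp(-62990.4740/(8.314*328.5620)) = 6.8799e-05 1/s
k2/k1 = 6.8799e-05 / 1.1506e-05 = 5.9794


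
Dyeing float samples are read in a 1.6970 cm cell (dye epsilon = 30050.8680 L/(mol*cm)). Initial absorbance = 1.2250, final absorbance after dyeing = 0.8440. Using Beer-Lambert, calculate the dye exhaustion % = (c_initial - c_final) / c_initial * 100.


c_initial = A_i / (epsilon * l) = 1.2250 / (30050.8680 * 1.6970) = 2.4021e-05 mol/L
c_final = A_f / (epsilon * l) = 0.8440 / (30050.8680 * 1.6970) = 1.6550e-05 mol/L
Exhaustion = (c_initial - c_final) / c_initial * 100 = (2.4021e-05 - 1.6550e-05) / 2.4021e-05 * 100 = 31.1020 %


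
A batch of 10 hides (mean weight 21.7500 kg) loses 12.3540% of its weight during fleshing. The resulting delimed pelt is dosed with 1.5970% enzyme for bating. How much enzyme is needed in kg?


Total_raw = N * avg_wt = 10 * 21.7500 = 217.5000 kg
Substrate = Total_raw * (1 - loss/100) = 217.5000 * (1 - 12.3540/100) = 190.6301 kg
Enzyme = Substrate * pct / 100 = 190.6301 * 1.5970 / 100 = 3.0444 kg


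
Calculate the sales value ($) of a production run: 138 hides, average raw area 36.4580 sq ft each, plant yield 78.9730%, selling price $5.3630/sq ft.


Raw_total = N * avg_area = 138 * 36.4580 = 5031.2040 sq ft
Finished = Raw_total * yield / 100 = 5031.2040 * 78.9730 / 100 = 3973.2927 sq ft
Value = Finished * price = 3973.2927 * 5.3630 = 21308.7689 $


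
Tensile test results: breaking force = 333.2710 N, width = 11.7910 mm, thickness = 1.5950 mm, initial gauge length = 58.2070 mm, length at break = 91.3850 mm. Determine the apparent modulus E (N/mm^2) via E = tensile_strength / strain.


TS = F / (w * t) = 333.2710 / (11.7910 * 1.5950) = 17.7209 N/mm^2
strain = (Lf - L0) / L0 = (91.3850 - 58.2070) / 58.2070 = 0.5700
E = TS / strain = 17.7209 / 0.5700 = 31.0893 N/mm^2


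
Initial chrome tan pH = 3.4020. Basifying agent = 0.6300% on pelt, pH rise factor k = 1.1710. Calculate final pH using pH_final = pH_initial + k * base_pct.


Formula: pH_final = pH_initial + k * base_pct
Substituting: pH_final = 3.4020 + 1.1710 * 0.6300
Result: 4.1397


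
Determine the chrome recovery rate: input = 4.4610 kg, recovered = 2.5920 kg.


Formula: Recovery = recovered / input * 100
Substituting: Recovery = 2.5920 / 4.4610 * 100
Result: 58.1036 %


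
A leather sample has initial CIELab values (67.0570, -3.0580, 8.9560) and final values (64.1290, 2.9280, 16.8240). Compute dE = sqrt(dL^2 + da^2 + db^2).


dL = -2.9280, da = 5.9860, db = 7.8680
dE = sqrt((-2.9280)^2 + 5.9860^2 + 7.8680^2) = 10.3107


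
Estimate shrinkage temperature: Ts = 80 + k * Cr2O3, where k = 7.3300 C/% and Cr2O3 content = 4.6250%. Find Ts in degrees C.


Formula: Ts = 80 + k * Cr2O3
Substituting: Ts = 80 + 7.3300 * 4.6250
Result: 113.9013 C


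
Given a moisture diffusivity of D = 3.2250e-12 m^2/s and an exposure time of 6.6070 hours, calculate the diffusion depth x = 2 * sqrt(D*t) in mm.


t = 6.6070 hr * 3600 = 23785.2000 s
D * t = 3.2250e-12 * 23785.2000 = 7.6707e-08
x = 2 * sqrt(D*t) = 2 * sqrt(7.6707e-08) = 5.5392e-04 m = 0.5539 mm


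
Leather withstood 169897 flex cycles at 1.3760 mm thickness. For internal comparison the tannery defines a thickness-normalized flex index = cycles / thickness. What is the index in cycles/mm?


Formula: Index = cycles / thickness
Substituting: Index = 169897 / 1.3760
Result: 123471.6570 cycles/mm


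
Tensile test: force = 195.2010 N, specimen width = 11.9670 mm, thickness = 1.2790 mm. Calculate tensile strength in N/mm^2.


Formula: TS = force / (width * thickness)
Substituting: TS = 195.2010 / (11.9670 * 1.2790)
Result: 12.7534 N/mm^2


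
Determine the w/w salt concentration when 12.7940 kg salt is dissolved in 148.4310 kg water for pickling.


Formula: Conc = salt / (water + salt) * 100
Substituting: Conc = 12.7940 / (148.4310 + 12.7940) * 100
Result: 7.9355 %


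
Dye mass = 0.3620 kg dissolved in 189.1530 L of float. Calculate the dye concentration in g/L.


Formula: Conc = dye_mass(kg) / volume(L) * 1000
Substituting: Conc = 0.3620 / 189.1530 * 1000
Result: 1.9138 g/L


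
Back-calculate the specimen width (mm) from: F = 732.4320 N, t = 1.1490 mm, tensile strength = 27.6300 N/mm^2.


Formula: w = F / (TS * t)
Substituting: w = 732.4320 / (27.6300 * 1.1490)
Result: 23.0710 mm


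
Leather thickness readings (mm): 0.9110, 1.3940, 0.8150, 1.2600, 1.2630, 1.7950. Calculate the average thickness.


Formula: Average = sum / n
Substituting: Average = 7.4380 / 6
Result: 1.2397 mm


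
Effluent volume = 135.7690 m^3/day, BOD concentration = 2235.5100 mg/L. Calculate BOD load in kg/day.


Formula: BOD_load = volume * conc / 1000
Substituting: BOD_load = 135.7690 * 2235.5100 / 1000
Result: 303.5130 kg/day


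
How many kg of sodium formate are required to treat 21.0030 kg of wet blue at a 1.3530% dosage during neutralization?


Formula: Neutralizer = substrate * pct / 100
Substituting: Neutralizer = 21.0030 * 1.3530 / 100
Result: 0.2842 kg


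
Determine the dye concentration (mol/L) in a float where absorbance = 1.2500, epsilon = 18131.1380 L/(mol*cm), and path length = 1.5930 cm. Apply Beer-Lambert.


Formula: c = A / (epsilon * l)
Substituting: c = 1.2500 / (18131.1380 * 1.5930)
Result: 4.3278e-05 mol/L


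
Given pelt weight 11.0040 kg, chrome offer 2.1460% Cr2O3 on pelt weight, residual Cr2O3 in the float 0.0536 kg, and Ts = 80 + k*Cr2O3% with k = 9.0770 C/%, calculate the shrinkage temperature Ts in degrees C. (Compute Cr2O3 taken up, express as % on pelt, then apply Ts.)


Offered = pelt * offer_pct / 100 = 11.0040 * 2.1460 / 100 = 0.2361 kg
Uptake = offered - residual = 0.2361 - 0.0536 = 0.1825 kg
Cr2O3% on pelt = uptake / pelt * 100 = 0.1825 / 11.0040 * 100 = 1.6589 %
Ts = 80 + k * Cr2O3% = 80 + 9.0770 * 1.6589 = 95.0579 C


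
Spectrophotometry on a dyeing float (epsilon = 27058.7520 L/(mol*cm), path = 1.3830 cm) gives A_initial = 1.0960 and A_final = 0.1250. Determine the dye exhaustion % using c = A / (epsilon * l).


c_initial = A_i / (epsilon * l) = 1.0960 / (27058.7520 * 1.3830) = 2.9287e-05 mol/L
c_final = A_f / (epsilon * l) = 0.1250 / (27058.7520 * 1.3830) = 3.3403e-06 mol/L
Exhaustion = (c_initial - c_final) / c_initial * 100 = (2.9287e-05 - 3.3403e-06) / 2.9287e-05 * 100 = 88.5949 %


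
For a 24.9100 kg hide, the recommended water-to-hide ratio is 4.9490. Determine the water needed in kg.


Formula: Water = hide_weight * ratio
Substituting: Water = 24.9100 * 4.9490
Result: 123.2796 kg


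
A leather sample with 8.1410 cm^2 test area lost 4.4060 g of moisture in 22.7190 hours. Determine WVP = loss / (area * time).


Formula: WVP = loss / (area * time)
Substituting: WVP = 4.4060 / (8.1410 * 22.7190)
Result: 0.023822 g/(cm^2*hr)


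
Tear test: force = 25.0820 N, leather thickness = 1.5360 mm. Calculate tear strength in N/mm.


Formula: Tear strength = force / thickness
Substituting: Tear strength = 25.0820 / 1.5360
Result: 16.3294 N/mm


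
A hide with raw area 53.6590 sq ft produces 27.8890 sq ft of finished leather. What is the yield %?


Formula: Yield = finished / raw * 100
Substituting: Yield = 27.8890 / 53.6590 * 100
Result: 51.9745 %


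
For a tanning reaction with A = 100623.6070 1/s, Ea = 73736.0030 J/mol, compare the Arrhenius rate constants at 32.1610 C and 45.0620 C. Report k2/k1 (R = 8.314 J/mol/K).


T1 = 32.1610 + 273.15 = 305.3110 K; T2 = 45.0620 + 273.15 = 318.2120 K
k1 = A * exp(-Ea/(R*T1)) = 100623.6070 * exp(-73736.0030/(8.314*305.3110)) = 2.4378e-08 1/s
k2 = A * exp(-Ea/(R*T2)) = 100623.6070 * exp(-73736.0030/(8.314*318.2120)) = 7.9153e-08 1/s
k2/k1 = 7.9153e-08 / 2.4378e-08 = 3.2469


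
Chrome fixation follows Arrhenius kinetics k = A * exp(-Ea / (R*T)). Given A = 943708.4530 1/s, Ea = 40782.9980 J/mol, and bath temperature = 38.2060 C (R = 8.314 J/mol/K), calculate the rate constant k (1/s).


T_K = T_C + 273.15 = 38.2060 + 273.15 = 311.3560 K
exponent = -Ea / (R * T_K) = -40782.9980 / (8.314 * 311.3560) = -15.7548
k = A * exp(exponent) = 943708.4530 * exp(-15.7548) = 0.1357 1/s


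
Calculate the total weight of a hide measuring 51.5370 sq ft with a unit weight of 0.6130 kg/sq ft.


Formula: Weight = area * weight_per_sqft
Substituting: Weight = 51.5370 * 0.6130
Result: 31.5922 kg


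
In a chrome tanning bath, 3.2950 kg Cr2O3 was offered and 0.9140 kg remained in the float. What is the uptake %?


Formula: Uptake = (offered - residual) / offered * 100
Substituting: Uptake = (3.2950 - 0.9140) / 3.2950 * 100
Result: 72.2610 %


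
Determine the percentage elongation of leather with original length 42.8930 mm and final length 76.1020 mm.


Formula: Elongation = (Lf - L0) / L0 * 100
Substituting: Elongation = (76.1020 - 42.8930) / 42.8930 * 100
Result: 77.4229 %


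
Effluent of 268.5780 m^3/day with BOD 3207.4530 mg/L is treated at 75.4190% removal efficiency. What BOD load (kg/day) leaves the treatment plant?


Load_in = volume * conc / 1000 = 268.5780 * 3207.4530 / 1000 = 861.4513 kg/day
Removed = Load_in * eff / 100 = 861.4513 * 75.4190 / 100 = 649.6980 kg/day
Load_out = Load_in - Removed = 861.4513 - 649.6980 = 211.7533 kg/day


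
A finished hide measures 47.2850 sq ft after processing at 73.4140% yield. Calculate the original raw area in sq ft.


Formula: raw = finished * 100 / yield
Substituting: raw = 47.2850 * 100 / 73.4140
Result: 64.4087 sq ft


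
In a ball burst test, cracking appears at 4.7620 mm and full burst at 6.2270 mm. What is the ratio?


Formula: Ratio = crack / burst
Substituting: Ratio = 4.7620 / 6.2270
Result: 0.7647


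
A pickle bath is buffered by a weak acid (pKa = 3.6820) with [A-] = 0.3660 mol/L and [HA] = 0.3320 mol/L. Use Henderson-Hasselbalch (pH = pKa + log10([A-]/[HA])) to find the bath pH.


ratio = [A-] / [HA] = 0.3660 / 0.3320 = 1.1024
log10(ratio) = 0.042343
pH = pKa + log10(ratio) = 3.6820 + 0.042343 = 3.7243


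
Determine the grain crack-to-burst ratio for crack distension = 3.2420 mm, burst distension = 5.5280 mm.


Formula: Ratio = crack / burst
Substituting: Ratio = 3.2420 / 5.5280
Result: 0.5865


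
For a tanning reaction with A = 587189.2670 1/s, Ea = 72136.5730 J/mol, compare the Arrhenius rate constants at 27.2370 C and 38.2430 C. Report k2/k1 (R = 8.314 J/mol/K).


T1 = 27.2370 + 273.15 = 300.3870 K; T2 = 38.2430 + 273.15 = 311.3930 K
k1 = A * exp(-Ea/(R*T1)) = 587189.2670 * exp(-72136.5730/(8.314*300.3870)) = 1.6765e-07 1/s
k2 = A * exp(-Ea/(R*T2)) = 587189.2670 * exp(-72136.5730/(8.314*311.3930)) = 4.6536e-07 1/s
k2/k1 = 4.6536e-07 / 1.6765e-07 = 2.7757


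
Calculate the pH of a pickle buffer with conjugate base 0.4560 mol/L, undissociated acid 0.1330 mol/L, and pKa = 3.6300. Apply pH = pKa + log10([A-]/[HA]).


ratio = [A-] / [HA] = 0.4560 / 0.1330 = 3.4286
log10(ratio) = 0.5351
pH = pKa + log10(ratio) = 3.6300 + 0.5351 = 4.1651


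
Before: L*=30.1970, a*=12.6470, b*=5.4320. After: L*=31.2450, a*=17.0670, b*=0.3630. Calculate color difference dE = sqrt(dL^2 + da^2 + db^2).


dL = 1.0480, da = 4.4200, db = -5.0690
dE = sqrt(1.0480^2 + 4.4200^2 + (-5.0690)^2) = 6.8066


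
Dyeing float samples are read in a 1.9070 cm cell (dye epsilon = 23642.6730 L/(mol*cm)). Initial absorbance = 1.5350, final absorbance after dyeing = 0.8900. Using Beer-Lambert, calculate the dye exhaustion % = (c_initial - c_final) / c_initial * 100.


c_initial = A_i / (epsilon * l) = 1.5350 / (23642.6730 * 1.9070) = 3.4046e-05 mol/L
c_final = A_f / (epsilon * l) = 0.8900 / (23642.6730 * 1.9070) = 1.9740e-05 mol/L
Exhaustion = (c_initial - c_final) / c_initial * 100 = (3.4046e-05 - 1.9740e-05) / 3.4046e-05 * 100 = 42.0195 %


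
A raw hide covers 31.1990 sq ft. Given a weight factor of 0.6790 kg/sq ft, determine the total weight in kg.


Formula: Weight = area * weight_per_sqft
Substituting: Weight = 31.1990 * 0.6790
Result: 21.1841 kg


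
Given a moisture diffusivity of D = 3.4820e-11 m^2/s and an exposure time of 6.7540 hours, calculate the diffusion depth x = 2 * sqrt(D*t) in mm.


t = 6.7540 hr * 3600 = 24314.4000 s
D * t = 3.4820e-11 * 24314.4000 = 8.4663e-07
x = 2 * sqrt(D*t) = 2 * sqrt(8.4663e-07) = 0.00184025 m = 1.8402 mm


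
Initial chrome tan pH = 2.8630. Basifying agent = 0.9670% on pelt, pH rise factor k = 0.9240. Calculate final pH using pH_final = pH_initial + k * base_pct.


Formula: pH_final = pH_initial + k * base_pct
Substituting: pH_final = 2.8630 + 0.9240 * 0.9670
Result: 3.7565


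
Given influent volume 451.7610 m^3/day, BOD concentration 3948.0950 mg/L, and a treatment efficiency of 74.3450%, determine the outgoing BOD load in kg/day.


Load_in = volume * conc / 1000 = 451.7610 * 3948.0950 / 1000 = 1783.5953 kg/day
Removed = Load_in * eff / 100 = 1783.5953 * 74.3450 / 100 = 1326.0140 kg/day
Load_out = Load_in - Removed = 1783.5953 - 1326.0140 = 457.5814 kg/day


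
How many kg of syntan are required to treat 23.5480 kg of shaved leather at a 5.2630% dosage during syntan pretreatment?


Formula: Syntan = substrate * pct / 100
Substituting: Syntan = 23.5480 * 5.2630 / 100
Result: 1.2393 kg


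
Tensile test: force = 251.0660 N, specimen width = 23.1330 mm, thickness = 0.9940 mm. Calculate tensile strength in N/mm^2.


Formula: TS = force / (width * thickness)
Substituting: TS = 251.0660 / (23.1330 * 0.9940)
Result: 10.9187 N/mm^2


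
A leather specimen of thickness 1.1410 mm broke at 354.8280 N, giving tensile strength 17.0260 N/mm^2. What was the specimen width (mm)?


Formula: w = F / (TS * t)
Substituting: w = 354.8280 / (17.0260 * 1.1410)
Result: 18.2650 mm


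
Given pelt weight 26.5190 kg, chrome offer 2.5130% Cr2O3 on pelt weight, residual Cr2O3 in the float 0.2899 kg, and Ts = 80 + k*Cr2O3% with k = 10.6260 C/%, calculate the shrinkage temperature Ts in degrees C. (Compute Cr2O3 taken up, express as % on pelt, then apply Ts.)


Offered = pelt * offer_pct / 100 = 26.5190 * 2.5130 / 100 = 0.6664 kg
Uptake = offered - residual = 0.6664 - 0.2899 = 0.3765 kg
Cr2O3% on pelt = uptake / pelt * 100 = 0.3765 / 26.5190 * 100 = 1.4198 %
Ts = 80 + k * Cr2O3% = 80 + 10.6260 * 1.4198 = 95.0870 C


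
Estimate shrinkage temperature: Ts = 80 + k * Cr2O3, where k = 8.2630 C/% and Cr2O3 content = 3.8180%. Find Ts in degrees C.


Formula: Ts = 80 + k * Cr2O3
Substituting: Ts = 80 + 8.2630 * 3.8180
Result: 111.5481 C


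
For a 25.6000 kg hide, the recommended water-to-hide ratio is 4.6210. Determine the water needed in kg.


Formula: Water = hide_weight * ratio
Substituting: Water = 25.6000 * 4.6210
Result: 118.2976 kg


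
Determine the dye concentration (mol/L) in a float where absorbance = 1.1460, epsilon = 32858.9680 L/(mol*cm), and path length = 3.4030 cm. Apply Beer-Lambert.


Formula: c = A / (epsilon * l)
Substituting: c = 1.1460 / (32858.9680 * 3.4030)
Result: 1.0249e-05 mol/L


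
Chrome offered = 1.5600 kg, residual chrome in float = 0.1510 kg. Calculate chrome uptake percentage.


Formula: Uptake = (offered - residual) / offered * 100
Substituting: Uptake = (1.5600 - 0.1510) / 1.5600 * 100
Result: 90.3205 %


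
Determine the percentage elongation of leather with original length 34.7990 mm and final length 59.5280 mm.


Formula: Elongation = (Lf - L0) / L0 * 100
Substituting: Elongation = (59.5280 - 34.7990) / 34.7990 * 100
Result: 71.0624 %


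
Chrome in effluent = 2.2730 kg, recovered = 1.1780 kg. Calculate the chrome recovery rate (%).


Formula: Recovery = recovered / input * 100
Substituting: Recovery = 1.1780 / 2.2730 * 100
Result: 51.8258 %


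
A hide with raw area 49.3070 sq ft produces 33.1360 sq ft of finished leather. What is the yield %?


Formula: Yield = finished / raw * 100
Substituting: Yield = 33.1360 / 49.3070 * 100
Result: 67.2034 %


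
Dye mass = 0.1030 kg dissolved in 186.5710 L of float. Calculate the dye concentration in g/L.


Formula: Conc = dye_mass(kg) / volume(L) * 1000
Substituting: Conc = 0.1030 / 186.5710 * 1000
Result: 0.5521 g/L


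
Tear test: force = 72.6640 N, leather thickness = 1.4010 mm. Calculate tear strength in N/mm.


Formula: Tear strength = force / thickness
Substituting: Tear strength = 72.6640 / 1.4010
Result: 51.8658 N/mm


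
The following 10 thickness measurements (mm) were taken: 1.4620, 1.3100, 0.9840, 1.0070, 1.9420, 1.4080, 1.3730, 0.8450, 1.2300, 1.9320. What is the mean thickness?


Formula: Average = sum / n
Substituting: Average = 13.4930 / 10
Result: 1.3493 mm


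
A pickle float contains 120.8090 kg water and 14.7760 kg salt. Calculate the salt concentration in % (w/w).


Formula: Conc = salt / (water + salt) * 100
Substituting: Conc = 14.7760 / (120.8090 + 14.7760) * 100
Result: 10.8980 %


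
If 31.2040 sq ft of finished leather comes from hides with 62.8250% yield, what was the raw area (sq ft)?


Formula: raw = finished * 100 / yield
Substituting: raw = 31.2040 * 100 / 62.8250
Result: 49.6681 sq ft


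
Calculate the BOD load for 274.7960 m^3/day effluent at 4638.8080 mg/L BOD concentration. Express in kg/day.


Formula: BOD_load = volume * conc / 1000
Substituting: BOD_load = 274.7960 * 4638.8080 / 1000
Result: 1274.7259 kg/day


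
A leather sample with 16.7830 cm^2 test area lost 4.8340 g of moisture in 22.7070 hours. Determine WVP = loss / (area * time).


Formula: WVP = loss / (area * time)
Substituting: WVP = 4.8340 / (16.7830 * 22.7070)
Result: 0.0126846 g/(cm^2*hr)


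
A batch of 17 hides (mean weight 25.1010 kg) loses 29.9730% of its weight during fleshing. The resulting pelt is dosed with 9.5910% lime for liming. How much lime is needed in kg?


Total_raw = N * avg_wt = 17 * 25.1010 = 426.7170 kg
Substrate = Total_raw * (1 - loss/100) = 426.7170 * (1 - 29.9730/100) = 298.8171 kg
Lime = Substrate * pct / 100 = 298.8171 * 9.5910 / 100 = 28.6595 kg


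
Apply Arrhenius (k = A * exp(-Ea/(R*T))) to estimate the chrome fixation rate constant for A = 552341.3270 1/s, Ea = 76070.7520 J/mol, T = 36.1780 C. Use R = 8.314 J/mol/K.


T_K = T_C + 273.15 = 36.1780 + 273.15 = 309.3280 K
exponent = -Ea / (R * T_K) = -76070.7520 / (8.314 * 309.3280) = -29.5793
k = A * exp(exponent) = 552341.3270 * exp(-29.5793) = 7.8716e-08 1/s


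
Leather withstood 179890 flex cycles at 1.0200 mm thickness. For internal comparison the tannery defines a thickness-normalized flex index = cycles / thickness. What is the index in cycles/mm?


Formula: Index = cycles / thickness
Substituting: Index = 179890 / 1.0200
Result: 176362.7451 cycles/mm


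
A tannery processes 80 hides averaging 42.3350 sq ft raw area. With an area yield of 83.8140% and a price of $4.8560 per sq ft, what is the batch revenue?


Raw_total = N * avg_area = 80 * 42.3350 = 3386.8000 sq ft
Finished = Raw_total * yield / 100 = 3386.8000 * 83.8140 / 100 = 2838.6126 sq ft
Value = Finished * price = 2838.6126 * 4.8560 = 13784.3026 $


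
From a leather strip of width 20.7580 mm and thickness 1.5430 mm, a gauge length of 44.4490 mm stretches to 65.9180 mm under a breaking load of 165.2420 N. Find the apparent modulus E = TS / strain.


TS = F / (w * t) = 165.2420 / (20.7580 * 1.5430) = 5.1590 N/mm^2
strain = (Lf - L0) / L0 = (65.9180 - 44.4490) / 44.4490 = 0.4830
E = TS / strain = 5.1590 / 0.4830 = 10.6812 N/mm^2


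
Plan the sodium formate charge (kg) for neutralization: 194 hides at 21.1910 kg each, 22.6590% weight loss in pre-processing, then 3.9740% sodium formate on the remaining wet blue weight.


Total_raw = N * avg_wt = 194 * 21.1910 = 4111.0540 kg
Substrate = Total_raw * (1 - loss/100) = 4111.0540 * (1 - 22.6590/100) = 3179.5303 kg
Neutralizer = Substrate * pct / 100 = 3179.5303 * 3.9740 / 100 = 126.3545 kg


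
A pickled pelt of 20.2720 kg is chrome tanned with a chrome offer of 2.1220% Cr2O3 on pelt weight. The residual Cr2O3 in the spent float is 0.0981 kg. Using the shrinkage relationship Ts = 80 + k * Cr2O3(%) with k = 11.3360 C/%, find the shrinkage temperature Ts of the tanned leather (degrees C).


Offered = pelt * offer_pct / 100 = 20.2720 * 2.1220 / 100 = 0.4302 kg
Uptake = offered - residual = 0.4302 - 0.0981 = 0.3321 kg
Cr2O3% on pelt = uptake / pelt * 100 = 0.3321 / 20.2720 * 100 = 1.6381 %
Ts = 80 + k * Cr2O3% = 80 + 11.3360 * 1.6381 = 98.5693 C


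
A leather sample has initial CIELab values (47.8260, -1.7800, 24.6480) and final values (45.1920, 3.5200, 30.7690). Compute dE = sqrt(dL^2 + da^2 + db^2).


dL = -2.6340, da = 5.3000, db = 6.1210
dE = sqrt((-2.6340)^2 + 5.3000^2 + 6.1210^2) = 8.5144


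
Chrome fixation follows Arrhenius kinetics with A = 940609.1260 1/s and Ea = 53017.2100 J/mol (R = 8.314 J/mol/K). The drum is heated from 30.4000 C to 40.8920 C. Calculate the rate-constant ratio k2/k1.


T1 = 30.4000 + 273.15 = 303.5500 K; T2 = 40.8920 + 273.15 = 314.0420 K
k1 = A * exp(-Ea/(R*T1)) = 940609.1260 * exp(-53017.2100/(8.314*303.5500)) = 7.0782e-04 1/s
k2 = A * exp(-Ea/(R*T2)) = 940609.1260 * exp(-53017.2100/(8.314*314.0420)) = 0.00142801 1/s
k2/k1 = 0.00142801 / 7.0782e-04 = 2.0175


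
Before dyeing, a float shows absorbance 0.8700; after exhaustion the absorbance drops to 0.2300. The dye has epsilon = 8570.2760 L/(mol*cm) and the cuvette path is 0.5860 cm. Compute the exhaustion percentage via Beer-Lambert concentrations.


c_initial = A_i / (epsilon * l) = 0.8700 / (8570.2760 * 0.5860) = 1.7323e-04 mol/L
c_final = A_f / (epsilon * l) = 0.2300 / (8570.2760 * 0.5860) = 4.5797e-05 mol/L
Exhaustion = (c_initial - c_final) / c_initial * 100 = (1.7323e-04 - 4.5797e-05) / 1.7323e-04 * 100 = 73.5632 %


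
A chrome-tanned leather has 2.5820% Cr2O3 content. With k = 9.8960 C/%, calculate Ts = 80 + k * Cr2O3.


Formula: Ts = 80 + k * Cr2O3
Substituting: Ts = 80 + 9.8960 * 2.5820
Result: 105.5515 C


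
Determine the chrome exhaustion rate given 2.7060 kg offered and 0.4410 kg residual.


Formula: Uptake = (offered - residual) / offered * 100
Substituting: Uptake = (2.7060 - 0.4410) / 2.7060 * 100
Result: 83.7029 %


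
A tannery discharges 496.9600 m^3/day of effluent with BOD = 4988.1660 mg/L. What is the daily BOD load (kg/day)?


Formula: BOD_load = volume * conc / 1000
Substituting: BOD_load = 496.9600 * 4988.1660 / 1000
Result: 2478.9190 kg/day


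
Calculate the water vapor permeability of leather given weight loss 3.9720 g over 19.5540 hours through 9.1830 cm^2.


Formula: WVP = loss / (area * time)
Substituting: WVP = 3.9720 / (9.1830 * 19.5540)
Result: 0.0221202 g/(cm^2*hr)


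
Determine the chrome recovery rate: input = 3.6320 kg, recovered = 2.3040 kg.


Formula: Recovery = recovered / input * 100
Substituting: Recovery = 2.3040 / 3.6320 * 100
Result: 63.4361 %


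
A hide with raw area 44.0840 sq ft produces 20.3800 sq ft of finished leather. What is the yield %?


Formula: Yield = finished / raw * 100
Substituting: Yield = 20.3800 / 44.0840 * 100
Result: 46.2299 %


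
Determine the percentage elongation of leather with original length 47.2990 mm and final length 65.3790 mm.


Formula: Elongation = (Lf - L0) / L0 * 100
Substituting: Elongation = (65.3790 - 47.2990) / 47.2990 * 100
Result: 38.2249 %


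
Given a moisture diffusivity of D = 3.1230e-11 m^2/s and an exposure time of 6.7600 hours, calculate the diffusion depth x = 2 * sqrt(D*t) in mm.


t = 6.7600 hr * 3600 = 24336.0000 s
D * t = 3.1230e-11 * 24336.0000 = 7.6001e-07
x = 2 * sqrt(D*t) = 2 * sqrt(7.6001e-07) = 0.00174357 m = 1.7436 mm


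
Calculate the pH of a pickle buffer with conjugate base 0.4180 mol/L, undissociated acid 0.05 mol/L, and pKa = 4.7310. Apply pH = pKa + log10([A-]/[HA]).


ratio = [A-] / [HA] = 0.4180 / 0.05 = 8.3600
log10(ratio) = 0.9222
pH = pKa + log10(ratio) = 4.7310 + 0.9222 = 5.6532


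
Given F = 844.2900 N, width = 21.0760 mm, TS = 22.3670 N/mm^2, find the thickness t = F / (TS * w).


Formula: t = F / (TS * w)
Substituting: t = 844.2900 / (22.3670 * 21.0760)
Result: 1.7910 mm


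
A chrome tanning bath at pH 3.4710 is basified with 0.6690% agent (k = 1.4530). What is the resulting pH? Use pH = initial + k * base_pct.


Formula: pH_final = pH_initial + k * base_pct
Substituting: pH_final = 3.4710 + 1.4530 * 0.6690
Result: 4.4431


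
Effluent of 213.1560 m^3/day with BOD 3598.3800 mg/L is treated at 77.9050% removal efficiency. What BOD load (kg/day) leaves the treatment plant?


Load_in = volume * conc / 1000 = 213.1560 * 3598.3800 / 1000 = 767.0163 kg/day
Removed = Load_in * eff / 100 = 767.0163 * 77.9050 / 100 = 597.5440 kg/day
Load_out = Load_in - Removed = 767.0163 - 597.5440 = 169.4722 kg/day


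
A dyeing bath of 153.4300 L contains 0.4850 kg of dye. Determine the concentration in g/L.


Formula: Conc = dye_mass(kg) / volume(L) * 1000
Substituting: Conc = 0.4850 / 153.4300 * 1000
Result: 3.1611 g/L


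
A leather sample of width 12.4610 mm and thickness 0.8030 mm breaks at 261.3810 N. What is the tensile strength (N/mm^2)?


Formula: TS = force / (width * thickness)
Substituting: TS = 261.3810 / (12.4610 * 0.8030)
Result: 26.1219 N/mm^2


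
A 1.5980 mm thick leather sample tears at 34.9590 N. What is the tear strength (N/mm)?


Formula: Tear strength = force / thickness
Substituting: Tear strength = 34.9590 / 1.5980
Result: 21.8767 N/mm


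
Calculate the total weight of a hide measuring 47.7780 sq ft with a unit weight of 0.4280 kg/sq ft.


Formula: Weight = area * weight_per_sqft
Substituting: Weight = 47.7780 * 0.4280
Result: 20.4490 kg


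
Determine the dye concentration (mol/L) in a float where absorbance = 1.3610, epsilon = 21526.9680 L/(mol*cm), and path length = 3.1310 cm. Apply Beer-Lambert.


Formula: c = A / (epsilon * l)
Substituting: c = 1.3610 / (21526.9680 * 3.1310)
Result: 2.0193e-05 mol/L


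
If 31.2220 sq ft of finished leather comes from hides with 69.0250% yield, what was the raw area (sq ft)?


Formula: raw = finished * 100 / yield
Substituting: raw = 31.2220 * 100 / 69.0250
Result: 45.2329 sq ft


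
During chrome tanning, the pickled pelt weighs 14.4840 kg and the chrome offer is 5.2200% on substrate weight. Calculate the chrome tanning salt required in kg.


Formula: Chrome = substrate * pct / 100
Substituting: Chrome = 14.4840 * 5.2200 / 100
Result: 0.7561 kg


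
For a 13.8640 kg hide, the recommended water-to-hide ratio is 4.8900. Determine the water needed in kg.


Formula: Water = hide_weight * ratio
Substituting: Water = 13.8640 * 4.8900
Result: 67.7950 kg


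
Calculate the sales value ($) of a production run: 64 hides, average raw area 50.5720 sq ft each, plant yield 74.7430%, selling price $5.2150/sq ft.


Raw_total = N * avg_area = 64 * 50.5720 = 3236.6080 sq ft
Finished = Raw_total * yield / 100 = 3236.6080 * 74.7430 / 100 = 2419.1379 sq ft
Value = Finished * price = 2419.1379 * 5.2150 = 12615.8042 $
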